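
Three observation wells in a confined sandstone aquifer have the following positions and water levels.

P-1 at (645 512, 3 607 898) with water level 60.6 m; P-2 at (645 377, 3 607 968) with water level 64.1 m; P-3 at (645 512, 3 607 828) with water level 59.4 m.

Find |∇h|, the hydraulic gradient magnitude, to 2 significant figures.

Taking P-1 as reference: P-2−P-1 = (-135, 70, +3.5); P-3−P-1 = (0, -70, -1.2).
Determinant of the coordinate differences = (-135)·(-70) − 0·70 = 9450.
∂h/∂x = [(+3.5)·(-70) − (-1.2)·70] / 9450 = -0.01704
∂h/∂y = [(-135)·(-1.2) − 0·(+3.5)] / 9450 = +0.01714
|∇h| = √(-0.01704² + 0.01714²) = 0.02417

0.024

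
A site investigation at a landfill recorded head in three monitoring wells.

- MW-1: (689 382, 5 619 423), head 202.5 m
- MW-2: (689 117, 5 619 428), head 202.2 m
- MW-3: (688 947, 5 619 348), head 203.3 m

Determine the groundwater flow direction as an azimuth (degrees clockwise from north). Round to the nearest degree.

357°

Taking MW-1 as reference: MW-2−MW-1 = (-265, 5, -0.3); MW-3−MW-1 = (-435, -75, +0.8).
Solve a·Δx + b·Δy = Δh: det = (-265)·(-75) − (-435)·5 = 22050.
∂h/∂x = [(-0.3)·(-75) − (+0.8)·5] / 22050 = +0.0008390
∂h/∂y = [(-265)·(+0.8) − (-435)·(-0.3)] / 22050 = -0.01553
Flow direction (−∇h) has components (-0.0008390 E, +0.01553 N).
Azimuth = atan2(E, N) = atan2(-0.0008390, +0.01553) = 356.9° ≈ 357°.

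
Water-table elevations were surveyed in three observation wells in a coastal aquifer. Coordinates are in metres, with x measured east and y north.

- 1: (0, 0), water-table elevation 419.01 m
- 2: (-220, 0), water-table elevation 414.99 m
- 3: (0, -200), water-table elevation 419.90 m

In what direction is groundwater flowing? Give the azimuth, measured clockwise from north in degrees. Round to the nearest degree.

284°

∂h/∂x = (414.99 − 419.01) / (-220 − 0) = +0.01827
∂h/∂y = (419.90 − 419.01) / (-200 − 0) = -0.004450
Flow direction (−∇h) has components (-0.01827 E, +0.004450 N).
Azimuth = atan2(E, N) = atan2(-0.01827, +0.004450) = 283.7° ≈ 284°.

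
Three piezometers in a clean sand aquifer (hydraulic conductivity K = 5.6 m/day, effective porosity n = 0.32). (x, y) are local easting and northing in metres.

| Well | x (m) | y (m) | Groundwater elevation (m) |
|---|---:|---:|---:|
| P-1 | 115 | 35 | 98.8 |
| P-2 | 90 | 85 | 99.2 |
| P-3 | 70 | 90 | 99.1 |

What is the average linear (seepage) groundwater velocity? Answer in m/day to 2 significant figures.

Taking P-1 as reference: P-2−P-1 = (-25, 50, +0.4); P-3−P-1 = (-45, 55, +0.3).
Determinant of the coordinate differences = (-25)·55 − (-45)·50 = 875.
∂h/∂x = [(+0.4)·55 − (+0.3)·50] / 875 = +0.008000
∂h/∂y = [(-25)·(+0.3) − (-45)·(+0.4)] / 875 = +0.01200
|∇h| = √(0.008000² + 0.01200²) = 0.01442
Seepage velocity v = K·i/n = 5.6 × 0.01442 / 0.32 = 0.2524 m/day.

0.25 m/day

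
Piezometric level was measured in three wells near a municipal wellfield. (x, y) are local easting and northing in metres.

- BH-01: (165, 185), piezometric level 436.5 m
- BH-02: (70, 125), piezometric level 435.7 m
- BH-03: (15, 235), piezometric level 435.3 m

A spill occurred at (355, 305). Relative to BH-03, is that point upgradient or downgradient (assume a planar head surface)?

upgradient

Differences from BH-01: to BH-02 (Δx, Δy, Δh) = (-95, -60, -0.8); to BH-03 = (-150, 50, -1.2).
Solve a·Δx + b·Δy = Δh: det = (-95)·50 − (-150)·(-60) = -13750.
∂h/∂x = [(-0.8)·50 − (-1.2)·(-60)] / -13750 = +0.008145
∂h/∂y = [(-95)·(-1.2) − (-150)·(-0.8)] / -13750 = +0.0004364
Head at (355, 305) = 436.5 + (+0.008145)·(190) + (+0.0004364)·(120) = 438.10 m.
That is higher than the 435.3 m at BH-03, so the point is upgradient.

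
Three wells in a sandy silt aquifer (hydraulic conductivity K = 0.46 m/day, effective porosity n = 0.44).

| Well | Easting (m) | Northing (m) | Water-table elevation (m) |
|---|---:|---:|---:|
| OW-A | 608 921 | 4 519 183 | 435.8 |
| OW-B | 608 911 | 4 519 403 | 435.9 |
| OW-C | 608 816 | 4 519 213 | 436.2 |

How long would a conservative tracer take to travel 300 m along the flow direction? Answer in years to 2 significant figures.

Three-point gradient (reference OW-A): Δ to OW-B = (-10, 220, +0.1), Δ to OW-C = (-105, 30, +0.4).
∂h/∂x = -0.003728, ∂h/∂y = +0.0002851 (det = 22800).
|∇h| = √(-0.003728² + 0.0002851²) = 0.003739
Seepage velocity v = K·i/n = 0.46 × 0.003739 / 0.44 = 0.003909 m/day.
t = 300 / 0.003909 = 7.675e+04 days = 210 years.

210 years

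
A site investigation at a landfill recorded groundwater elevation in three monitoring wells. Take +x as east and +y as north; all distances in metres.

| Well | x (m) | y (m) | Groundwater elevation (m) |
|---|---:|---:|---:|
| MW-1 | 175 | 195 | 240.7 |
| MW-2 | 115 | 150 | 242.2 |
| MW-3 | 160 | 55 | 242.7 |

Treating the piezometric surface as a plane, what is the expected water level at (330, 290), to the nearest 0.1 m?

With h = a·x + b·y + c and MW-1 as origin, the differences give:
  (-60)·a + (-45)·b = +1.5
  (-15)·a + (-140)·b = +2.0
Eliminate b (×(-140) and ×(-45), subtract): 7725·a = -120.00 → a = ∂h/∂x = -0.01553
Back-substitute: b = ∂h/∂y = -0.01262.
h(330, 290) = 240.7 + (-0.01553)·(155) + (-0.01262)·(95) = 240.7 -2.408 -1.199 = 237.093 m.

237.1 m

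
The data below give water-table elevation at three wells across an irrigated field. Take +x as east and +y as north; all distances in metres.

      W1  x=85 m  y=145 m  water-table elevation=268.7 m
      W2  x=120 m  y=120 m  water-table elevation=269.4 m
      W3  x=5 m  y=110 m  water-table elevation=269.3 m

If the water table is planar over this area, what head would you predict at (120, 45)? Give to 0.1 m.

271.2 m

With h = a·x + b·y + c and W1 as origin, the differences give:
  35·a + (-25)·b = +0.7
  (-80)·a + (-35)·b = +0.6
Eliminate b (×(-35) and ×(-25), subtract): -3225·a = -9.50 → a = ∂h/∂x = +0.002946
Back-substitute: b = ∂h/∂y = -0.02388.
h(120, 45) = 268.7 + (+0.002946)·(35) + (-0.02388)·(-100) = 268.7 +0.103 +2.388 = 271.191 m.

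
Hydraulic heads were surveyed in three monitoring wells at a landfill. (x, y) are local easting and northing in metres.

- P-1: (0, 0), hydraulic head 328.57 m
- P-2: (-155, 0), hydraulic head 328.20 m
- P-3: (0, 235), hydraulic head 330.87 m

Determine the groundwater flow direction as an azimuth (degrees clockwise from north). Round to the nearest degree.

194°

∂h/∂x = (328.20 − 328.57) / (-155 − 0) = +0.002387
∂h/∂y = (330.87 − 328.57) / (235 − 0) = +0.009787
Flow direction (−∇h) has components (-0.002387 E, -0.009787 N).
Azimuth = atan2(E, N) = atan2(-0.002387, -0.009787) = 193.7° ≈ 194°.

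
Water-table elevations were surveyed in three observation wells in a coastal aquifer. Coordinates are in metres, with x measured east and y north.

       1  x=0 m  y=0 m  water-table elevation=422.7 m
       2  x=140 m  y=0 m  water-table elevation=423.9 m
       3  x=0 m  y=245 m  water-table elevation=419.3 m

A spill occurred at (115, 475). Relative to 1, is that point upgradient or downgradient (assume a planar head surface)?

∂h/∂x = (423.9 − 422.7) / (140 − 0) = +0.008571
∂h/∂y = (419.3 − 422.7) / (245 − 0) = -0.01388
Head at (115, 475) = 422.7 + (+0.008571)·(115) + (-0.01388)·(475) = 417.09 m.
That is lower than the 422.7 m at 1, so the point is downgradient.

downgradient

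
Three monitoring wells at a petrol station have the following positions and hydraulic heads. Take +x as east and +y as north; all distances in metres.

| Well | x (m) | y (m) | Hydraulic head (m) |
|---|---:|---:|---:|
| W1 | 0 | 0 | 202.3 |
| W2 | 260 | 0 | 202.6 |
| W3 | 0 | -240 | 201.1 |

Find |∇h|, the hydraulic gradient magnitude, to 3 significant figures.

∂h/∂x = (202.6 − 202.3) / (260 − 0) = +0.001154
∂h/∂y = (201.1 − 202.3) / (-240 − 0) = +0.005000
|∇h| = √(0.001154² + 0.005000²) = 0.005131

0.00513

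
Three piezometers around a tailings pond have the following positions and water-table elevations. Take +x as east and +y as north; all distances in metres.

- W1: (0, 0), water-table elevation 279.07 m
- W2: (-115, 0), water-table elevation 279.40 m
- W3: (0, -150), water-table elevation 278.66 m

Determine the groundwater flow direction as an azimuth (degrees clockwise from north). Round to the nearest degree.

134°

∂h/∂x = (279.40 − 279.07) / (-115 − 0) = -0.002870
∂h/∂y = (278.66 − 279.07) / (-150 − 0) = +0.002733
Flow direction (−∇h) has components (+0.002870 E, -0.002733 N).
Azimuth = atan2(E, N) = atan2(+0.002870, -0.002733) = 133.6° ≈ 134°.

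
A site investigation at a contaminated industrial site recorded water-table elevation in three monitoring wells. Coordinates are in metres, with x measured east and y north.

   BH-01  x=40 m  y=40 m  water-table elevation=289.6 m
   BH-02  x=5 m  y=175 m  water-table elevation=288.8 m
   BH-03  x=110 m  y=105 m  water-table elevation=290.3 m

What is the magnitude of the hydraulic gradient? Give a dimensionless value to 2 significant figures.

With h = a·x + b·y + c and BH-01 as origin, the differences give:
  (-35)·a + 135·b = -0.8
  70·a + 65·b = +0.7
Eliminate b (×65 and ×135, subtract): -11725·a = -146.50 → a = ∂h/∂x = +0.01249
Back-substitute: b = ∂h/∂y = -0.002687.
|∇h| = √(0.01249² + -0.002687²) = 0.01278

0.013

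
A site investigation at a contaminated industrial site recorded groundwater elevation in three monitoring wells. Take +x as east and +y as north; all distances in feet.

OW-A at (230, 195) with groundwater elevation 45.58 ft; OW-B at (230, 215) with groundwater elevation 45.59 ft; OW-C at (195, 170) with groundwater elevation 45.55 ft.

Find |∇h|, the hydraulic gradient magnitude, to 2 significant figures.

Taking OW-A as reference: OW-B−OW-A = (0, 20, +0.01); OW-C−OW-A = (-35, -25, -0.03).
Determinant of the coordinate differences = 0·(-25) − (-35)·20 = 700.
∂h/∂x = [(+0.01)·(-25) − (-0.03)·20] / 700 = +0.0005000
∂h/∂y = [0·(-0.03) − (-35)·(+0.01)] / 700 = +0.0005000
|∇h| = √(0.0005000² + 0.0005000²) = 0.0007071

0.00071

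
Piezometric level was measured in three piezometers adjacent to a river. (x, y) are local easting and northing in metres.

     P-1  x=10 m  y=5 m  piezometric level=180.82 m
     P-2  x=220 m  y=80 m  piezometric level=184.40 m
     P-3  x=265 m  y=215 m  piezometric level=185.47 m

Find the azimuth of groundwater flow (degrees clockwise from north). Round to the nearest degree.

Differences from P-1: to P-2 (Δx, Δy, Δh) = (210, 75, +3.58); to P-3 = (255, 210, +4.65).
Determinant of the coordinate differences = 210·210 − 255·75 = 24975.
∂h/∂x = [(+3.58)·210 − (+4.65)·75] / 24975 = +0.01614
∂h/∂y = [210·(+4.65) − 255·(+3.58)] / 24975 = +0.002547
Flow direction (−∇h) has components (-0.01614 E, -0.002547 N).
Azimuth = atan2(E, N) = atan2(-0.01614, -0.002547) = 261.0° ≈ 261°.

261°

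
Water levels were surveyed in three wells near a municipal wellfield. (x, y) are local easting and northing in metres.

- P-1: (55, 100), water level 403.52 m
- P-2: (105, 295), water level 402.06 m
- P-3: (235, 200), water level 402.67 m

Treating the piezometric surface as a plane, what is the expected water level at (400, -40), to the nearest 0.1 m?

Three-point gradient (reference P-1): Δ to P-2 = (50, 195, -1.46), Δ to P-3 = (180, 100, -0.85).
∂h/∂x = -0.0006561, ∂h/∂y = -0.007319 (det = -30100).
h(400, -40) = 403.52 + (-0.0006561)·(345) + (-0.007319)·(-140) = 403.52 -0.226 +1.025 = 404.318 m.

404.3 m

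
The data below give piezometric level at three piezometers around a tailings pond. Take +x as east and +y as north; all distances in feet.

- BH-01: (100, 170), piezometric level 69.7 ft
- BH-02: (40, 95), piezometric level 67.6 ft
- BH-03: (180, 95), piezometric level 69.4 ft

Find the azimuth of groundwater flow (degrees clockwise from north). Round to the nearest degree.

With h = a·x + b·y + c and BH-01 as origin, the differences give:
  (-60)·a + (-75)·b = -2.1
  80·a + (-75)·b = -0.3
Eliminate b (×(-75) and ×(-75), subtract): 10500·a = 135.00 → a = ∂h/∂x = +0.01286
Back-substitute: b = ∂h/∂y = +0.01771.
Flow direction (−∇h) has components (-0.01286 E, -0.01771 N).
Azimuth = atan2(E, N) = atan2(-0.01286, -0.01771) = 216.0° ≈ 216°.

216°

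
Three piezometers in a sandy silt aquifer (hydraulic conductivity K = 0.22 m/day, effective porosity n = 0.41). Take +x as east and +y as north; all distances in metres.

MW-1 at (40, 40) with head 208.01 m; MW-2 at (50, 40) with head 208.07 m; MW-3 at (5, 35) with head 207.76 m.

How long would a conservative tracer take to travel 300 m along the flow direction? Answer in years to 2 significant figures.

Taking MW-1 as reference: MW-2−MW-1 = (10, 0, +0.06); MW-3−MW-1 = (-35, -5, -0.25).
Solve a·Δx + b·Δy = Δh: det = 10·(-5) − (-35)·0 = -50.
∂h/∂x = [(+0.06)·(-5) − (-0.25)·0] / -50 = +0.006000
∂h/∂y = [10·(-0.25) − (-35)·(+0.06)] / -50 = +0.008000
|∇h| = √(0.006000² + 0.008000²) = 0.01
Seepage velocity v = K·i/n = 0.22 × 0.01 / 0.41 = 0.005366 m/day.
t = 300 / 0.005366 = 5.591e+04 days = 153 years.

150 years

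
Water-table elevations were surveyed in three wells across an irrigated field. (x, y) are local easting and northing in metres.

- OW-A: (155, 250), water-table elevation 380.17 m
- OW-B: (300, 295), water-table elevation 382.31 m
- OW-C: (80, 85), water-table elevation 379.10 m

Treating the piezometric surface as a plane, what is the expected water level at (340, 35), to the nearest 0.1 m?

383.0 m

With h = a·x + b·y + c and OW-A as origin, the differences give:
  145·a + 45·b = +2.14
  (-75)·a + (-165)·b = -1.07
Eliminate b (×(-165) and ×45, subtract): -20550·a = -304.950 → a = ∂h/∂x = +0.01484
Back-substitute: b = ∂h/∂y = -0.0002603.
h(340, 35) = 380.17 + (+0.01484)·(185) + (-0.0002603)·(-215) = 380.17 +2.745 +0.056 = 382.971 m.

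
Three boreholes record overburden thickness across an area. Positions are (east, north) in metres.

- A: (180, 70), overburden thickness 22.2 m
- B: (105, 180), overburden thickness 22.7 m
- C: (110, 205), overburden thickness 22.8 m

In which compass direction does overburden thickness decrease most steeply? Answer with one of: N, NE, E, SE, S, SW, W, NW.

Three-point gradient (reference A): Δ to B = (-75, 110, +0.5), Δ to C = (-70, 135, +0.6).
∂d/∂x = -0.0006186, ∂d/∂y = +0.004124 (det = -2425).
Steepest decrease is along −∇f = (+0.0006186 E, -0.004124 N) → south.

S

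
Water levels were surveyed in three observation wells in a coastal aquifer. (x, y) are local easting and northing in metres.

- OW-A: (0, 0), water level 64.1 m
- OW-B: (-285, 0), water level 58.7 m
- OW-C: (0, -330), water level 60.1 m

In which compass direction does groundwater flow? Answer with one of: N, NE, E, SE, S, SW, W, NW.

SW

∂h/∂x = (58.7 − 64.1) / (-285 − 0) = +0.01895
∂h/∂y = (60.1 − 64.1) / (-330 − 0) = +0.01212
Flow = −∇h = (-0.01895 east, -0.01212 north), which points southwest.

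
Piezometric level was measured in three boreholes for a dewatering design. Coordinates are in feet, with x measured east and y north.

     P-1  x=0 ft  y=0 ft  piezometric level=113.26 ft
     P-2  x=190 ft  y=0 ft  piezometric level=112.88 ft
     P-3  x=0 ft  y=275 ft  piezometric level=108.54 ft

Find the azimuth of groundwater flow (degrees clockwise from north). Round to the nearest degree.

007°

∂h/∂x = (112.88 − 113.26) / (190 − 0) = -0.002000
∂h/∂y = (108.54 − 113.26) / (275 − 0) = -0.01716
Flow direction (−∇h) has components (+0.002000 E, +0.01716 N).
Azimuth = atan2(E, N) = atan2(+0.002000, +0.01716) = 6.6° ≈ 007°.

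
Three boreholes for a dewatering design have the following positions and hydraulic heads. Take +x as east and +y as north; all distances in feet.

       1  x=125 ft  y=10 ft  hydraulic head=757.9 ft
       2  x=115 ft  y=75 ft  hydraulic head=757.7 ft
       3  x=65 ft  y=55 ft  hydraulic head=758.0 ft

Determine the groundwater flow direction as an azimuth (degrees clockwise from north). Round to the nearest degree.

050°

Taking 1 as reference: 2−1 = (-10, 65, -0.2); 3−1 = (-60, 45, +0.1).
Solve a·Δx + b·Δy = Δh: det = (-10)·45 − (-60)·65 = 3450.
∂h/∂x = [(-0.2)·45 − (+0.1)·65] / 3450 = -0.004493
∂h/∂y = [(-10)·(+0.1) − (-60)·(-0.2)] / 3450 = -0.003768
Flow direction (−∇h) has components (+0.004493 E, +0.003768 N).
Azimuth = atan2(E, N) = atan2(+0.004493, +0.003768) = 50.0° ≈ 050°.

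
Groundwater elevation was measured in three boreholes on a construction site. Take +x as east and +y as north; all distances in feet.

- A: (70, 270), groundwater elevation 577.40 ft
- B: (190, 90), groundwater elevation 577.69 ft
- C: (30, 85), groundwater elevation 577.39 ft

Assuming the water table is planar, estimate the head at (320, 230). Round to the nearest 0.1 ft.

Differences from A: to B (Δx, Δy, Δh) = (120, -180, +0.29); to C = (-40, -185, -0.01).
Solve a·Δx + b·Δy = Δh: det = 120·(-185) − (-40)·(-180) = -29400.
∂h/∂x = [(+0.29)·(-185) − (-0.01)·(-180)] / -29400 = +0.001886
∂h/∂y = [120·(-0.01) − (-40)·(+0.29)] / -29400 = -0.0003537
h(320, 230) = 577.40 + (+0.001886)·(250) + (-0.0003537)·(-40) = 577.40 +0.472 +0.014 = 577.886 ft.

577.9 ft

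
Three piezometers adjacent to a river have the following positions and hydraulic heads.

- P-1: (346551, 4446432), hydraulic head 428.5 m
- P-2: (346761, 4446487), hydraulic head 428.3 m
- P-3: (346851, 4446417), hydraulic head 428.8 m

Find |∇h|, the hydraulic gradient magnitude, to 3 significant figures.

Three-point gradient (reference P-1): Δ to P-2 = (210, 55, -0.2), Δ to P-3 = (300, -15, +0.3).
∂h/∂x = +0.0006870, ∂h/∂y = -0.006260 (det = -19650).
|∇h| = √(0.0006870² + -0.006260²) = 0.006298

0.00630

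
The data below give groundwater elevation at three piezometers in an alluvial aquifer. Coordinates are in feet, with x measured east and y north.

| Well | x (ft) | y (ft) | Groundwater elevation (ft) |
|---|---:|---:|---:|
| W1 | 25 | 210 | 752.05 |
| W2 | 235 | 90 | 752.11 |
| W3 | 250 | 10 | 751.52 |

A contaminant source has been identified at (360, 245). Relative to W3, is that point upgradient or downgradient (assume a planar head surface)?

upgradient

Three-point gradient (reference W1): Δ to W2 = (210, -120, +0.06), Δ to W3 = (225, -200, -0.53).
∂h/∂x = +0.005040, ∂h/∂y = +0.008320 (det = -15000).
Head at (360, 245) = 752.05 + (+0.005040)·(335) + (+0.008320)·(35) = 754.03 ft.
That is higher than the 751.52 ft at W3, so the point is upgradient.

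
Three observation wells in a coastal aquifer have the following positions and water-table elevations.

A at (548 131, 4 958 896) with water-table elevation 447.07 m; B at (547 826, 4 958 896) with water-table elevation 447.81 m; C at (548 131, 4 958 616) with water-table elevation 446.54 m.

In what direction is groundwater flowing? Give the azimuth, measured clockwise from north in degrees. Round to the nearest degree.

128°

∂h/∂x = (447.81 − 447.07) / (547826 − 548131) = -0.002426
∂h/∂y = (446.54 − 447.07) / (4958616 − 4958896) = +0.001893
Flow direction (−∇h) has components (+0.002426 E, -0.001893 N).
Azimuth = atan2(E, N) = atan2(+0.002426, -0.001893) = 128.0° ≈ 128°.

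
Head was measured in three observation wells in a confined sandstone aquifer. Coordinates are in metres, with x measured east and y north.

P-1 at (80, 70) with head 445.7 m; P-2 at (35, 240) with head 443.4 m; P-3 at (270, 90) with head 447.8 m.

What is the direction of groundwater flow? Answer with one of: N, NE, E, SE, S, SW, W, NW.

Taking P-1 as reference: P-2−P-1 = (-45, 170, -2.3); P-3−P-1 = (190, 20, +2.1).
Solve a·Δx + b·Δy = Δh: det = (-45)·20 − 190·170 = -33200.
∂h/∂x = [(-2.3)·20 − (+2.1)·170] / -33200 = +0.01214
∂h/∂y = [(-45)·(+2.1) − 190·(-2.3)] / -33200 = -0.01032
Flow = −∇h = (-0.01214 east, +0.01032 north), which points northwest.

NW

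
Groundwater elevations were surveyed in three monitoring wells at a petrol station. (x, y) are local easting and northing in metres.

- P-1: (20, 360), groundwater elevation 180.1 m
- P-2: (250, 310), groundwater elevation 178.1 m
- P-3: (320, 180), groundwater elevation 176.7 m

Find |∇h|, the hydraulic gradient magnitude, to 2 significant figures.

0.0100

With h = a·x + b·y + c and P-1 as origin, the differences give:
  230·a + (-50)·b = -2.0
  300·a + (-180)·b = -3.4
Eliminate b (×(-180) and ×(-50), subtract): -26400·a = 190.00 → a = ∂h/∂x = -0.007197
Back-substitute: b = ∂h/∂y = +0.006894.
|∇h| = √(-0.007197² + 0.006894²) = 0.009966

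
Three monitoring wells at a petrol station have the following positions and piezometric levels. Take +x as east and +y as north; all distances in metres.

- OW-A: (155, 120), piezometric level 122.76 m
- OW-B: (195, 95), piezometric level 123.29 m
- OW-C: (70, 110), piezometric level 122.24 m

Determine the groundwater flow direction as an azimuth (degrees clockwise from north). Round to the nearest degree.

Three-point gradient (reference OW-A): Δ to OW-B = (40, -25, +0.53), Δ to OW-C = (-85, -10, -0.52).
∂h/∂x = +0.007248, ∂h/∂y = -0.009604 (det = -2525).
Flow direction (−∇h) has components (-0.007248 E, +0.009604 N).
Azimuth = atan2(E, N) = atan2(-0.007248, +0.009604) = 323.0° ≈ 323°.

323°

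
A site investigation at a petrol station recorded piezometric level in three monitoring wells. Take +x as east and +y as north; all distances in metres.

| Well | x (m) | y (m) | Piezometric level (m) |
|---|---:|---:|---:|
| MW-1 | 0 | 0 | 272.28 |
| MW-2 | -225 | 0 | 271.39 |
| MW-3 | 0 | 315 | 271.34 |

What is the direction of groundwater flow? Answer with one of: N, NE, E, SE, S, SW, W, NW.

∂h/∂x = (271.39 − 272.28) / (-225 − 0) = +0.003956
∂h/∂y = (271.34 − 272.28) / (315 − 0) = -0.002984
Flow = −∇h = (-0.003956 east, +0.002984 north), which points northwest.

NW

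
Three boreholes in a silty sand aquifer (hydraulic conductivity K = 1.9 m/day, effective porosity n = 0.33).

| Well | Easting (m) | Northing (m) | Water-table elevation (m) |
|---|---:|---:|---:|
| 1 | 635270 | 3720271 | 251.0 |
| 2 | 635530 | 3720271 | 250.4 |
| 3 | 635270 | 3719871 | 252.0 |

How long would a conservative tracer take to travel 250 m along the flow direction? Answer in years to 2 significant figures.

∂h/∂x = (250.4 − 251.0) / (635530 − 635270) = -0.002308
∂h/∂y = (252.0 − 251.0) / (3719871 − 3720271) = -0.002500
|∇h| = √(-0.002308² + -0.002500²) = 0.003402
Seepage velocity v = K·i/n = 1.9 × 0.003402 / 0.33 = 0.01959 m/day.
t = 250 / 0.01959 = 1.276e+04 days = 34.9 years.

35 years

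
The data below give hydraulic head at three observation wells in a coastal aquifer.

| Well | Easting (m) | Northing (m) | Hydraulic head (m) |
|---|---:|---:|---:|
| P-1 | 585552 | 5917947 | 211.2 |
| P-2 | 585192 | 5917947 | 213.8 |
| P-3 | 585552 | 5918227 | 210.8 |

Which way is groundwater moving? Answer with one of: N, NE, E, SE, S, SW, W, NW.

∂h/∂x = (213.8 − 211.2) / (585192 − 585552) = -0.007222
∂h/∂y = (210.8 − 211.2) / (5918227 − 5917947) = -0.001429
Flow = −∇h = (+0.007222 east, +0.001429 north), which points east.

E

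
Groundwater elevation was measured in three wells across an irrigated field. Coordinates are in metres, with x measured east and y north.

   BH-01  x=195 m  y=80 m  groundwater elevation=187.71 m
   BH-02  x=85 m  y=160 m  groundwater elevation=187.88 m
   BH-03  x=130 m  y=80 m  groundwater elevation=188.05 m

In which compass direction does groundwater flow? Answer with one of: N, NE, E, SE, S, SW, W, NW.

NE

Differences from BH-01: to BH-02 (Δx, Δy, Δh) = (-110, 80, +0.17); to BH-03 = (-65, 0, +0.34).
Determinant of the coordinate differences = (-110)·0 − (-65)·80 = 5200.
∂h/∂x = [(+0.17)·0 − (+0.34)·80] / 5200 = -0.005231
∂h/∂y = [(-110)·(+0.34) − (-65)·(+0.17)] / 5200 = -0.005067
Flow = −∇h = (+0.005231 east, +0.005067 north), which points northeast.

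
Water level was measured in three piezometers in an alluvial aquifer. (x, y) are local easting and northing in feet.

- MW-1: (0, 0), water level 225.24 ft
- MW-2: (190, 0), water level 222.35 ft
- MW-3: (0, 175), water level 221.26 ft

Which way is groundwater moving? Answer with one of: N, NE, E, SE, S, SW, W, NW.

NE

∂h/∂x = (222.35 − 225.24) / (190 − 0) = -0.01521
∂h/∂y = (221.26 − 225.24) / (175 − 0) = -0.02274
Flow = −∇h = (+0.01521 east, +0.02274 north), which points northeast.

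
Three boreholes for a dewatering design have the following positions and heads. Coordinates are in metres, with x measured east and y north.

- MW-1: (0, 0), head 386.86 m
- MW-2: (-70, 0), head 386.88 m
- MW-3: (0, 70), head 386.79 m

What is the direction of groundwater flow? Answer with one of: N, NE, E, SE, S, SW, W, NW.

∂h/∂x = (386.88 − 386.86) / (-70 − 0) = -0.0002857
∂h/∂y = (386.79 − 386.86) / (70 − 0) = -0.0010000
Flow = −∇h = (+0.0002857 east, +0.0010000 north), which points north.

N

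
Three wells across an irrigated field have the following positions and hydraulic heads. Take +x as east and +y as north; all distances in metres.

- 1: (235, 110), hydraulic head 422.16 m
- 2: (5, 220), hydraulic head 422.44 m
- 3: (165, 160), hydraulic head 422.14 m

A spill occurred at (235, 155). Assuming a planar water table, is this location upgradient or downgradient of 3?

Three-point gradient (reference 1): Δ to 2 = (-230, 110, +0.28), Δ to 3 = (-70, 50, -0.02).
∂h/∂x = -0.004263, ∂h/∂y = -0.006368 (det = -3800).
Head at (235, 155) = 422.16 + (-0.004263)·(0) + (-0.006368)·(45) = 421.87 m.
That is lower than the 422.14 m at 3, so the point is downgradient.

downgradient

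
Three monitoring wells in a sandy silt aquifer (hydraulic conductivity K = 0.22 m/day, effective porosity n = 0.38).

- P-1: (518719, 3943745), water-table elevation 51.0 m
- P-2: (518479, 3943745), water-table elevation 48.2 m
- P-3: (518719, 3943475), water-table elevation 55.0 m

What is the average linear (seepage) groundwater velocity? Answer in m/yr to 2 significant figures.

∂h/∂x = (48.2 − 51.0) / (518479 − 518719) = +0.01167
∂h/∂y = (55.0 − 51.0) / (3943475 − 3943745) = -0.01481
|∇h| = √(0.01167² + -0.01481²) = 0.01886
Seepage velocity v = K·i/n = 0.22 × 0.01886 / 0.38 = 0.01092 m/day = 3.989 m/yr.

4.0 m/yr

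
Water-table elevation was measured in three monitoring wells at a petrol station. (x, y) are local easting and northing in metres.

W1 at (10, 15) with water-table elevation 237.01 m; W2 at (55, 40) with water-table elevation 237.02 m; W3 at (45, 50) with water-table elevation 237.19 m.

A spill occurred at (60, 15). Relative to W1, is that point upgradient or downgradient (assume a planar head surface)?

Differences from W1: to W2 (Δx, Δy, Δh) = (45, 25, +0.01); to W3 = (35, 35, +0.18).
Determinant of the coordinate differences = 45·35 − 35·25 = 700.
∂h/∂x = [(+0.01)·35 − (+0.18)·25] / 700 = -0.005929
∂h/∂y = [45·(+0.18) − 35·(+0.01)] / 700 = +0.01107
Head at (60, 15) = 237.01 + (-0.005929)·(50) + (+0.01107)·(0) = 236.71 m.
That is lower than the 237.01 m at W1, so the point is downgradient.

downgradient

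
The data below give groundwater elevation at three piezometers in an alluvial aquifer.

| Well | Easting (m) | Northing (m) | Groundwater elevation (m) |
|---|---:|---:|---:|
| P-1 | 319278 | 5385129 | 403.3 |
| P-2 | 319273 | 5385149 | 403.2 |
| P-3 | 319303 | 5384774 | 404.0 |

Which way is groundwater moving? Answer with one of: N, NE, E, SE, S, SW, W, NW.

W

Taking P-1 as reference: P-2−P-1 = (-5, 20, -0.1); P-3−P-1 = (25, -355, +0.7).
Solve a·Δx + b·Δy = Δh: det = (-5)·(-355) − 25·20 = 1275.
∂h/∂x = [(-0.1)·(-355) − (+0.7)·20] / 1275 = +0.01686
∂h/∂y = [(-5)·(+0.7) − 25·(-0.1)] / 1275 = -0.0007843
Flow = −∇h = (-0.01686 east, +0.0007843 north), which points west.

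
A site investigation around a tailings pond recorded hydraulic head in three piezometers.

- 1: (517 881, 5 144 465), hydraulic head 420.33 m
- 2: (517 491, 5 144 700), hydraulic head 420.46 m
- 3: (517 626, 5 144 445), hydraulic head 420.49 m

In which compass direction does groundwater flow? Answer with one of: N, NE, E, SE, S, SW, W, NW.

Differences from 1: to 2 (Δx, Δy, Δh) = (-390, 235, +0.13); to 3 = (-255, -20, +0.16).
Solve a·Δx + b·Δy = Δh: det = (-390)·(-20) − (-255)·235 = 67725.
∂h/∂x = [(+0.13)·(-20) − (+0.16)·235] / 67725 = -0.0005936
∂h/∂y = [(-390)·(+0.16) − (-255)·(+0.13)] / 67725 = -0.0004319
Flow = −∇h = (+0.0005936 east, +0.0004319 north), which points northeast.

NE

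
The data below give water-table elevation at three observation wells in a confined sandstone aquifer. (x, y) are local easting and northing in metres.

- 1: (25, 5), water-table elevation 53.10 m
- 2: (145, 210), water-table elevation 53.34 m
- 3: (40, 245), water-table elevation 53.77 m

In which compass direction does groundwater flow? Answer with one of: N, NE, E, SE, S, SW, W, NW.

SE

With h = a·x + b·y + c and 1 as origin, the differences give:
  120·a + 205·b = +0.24
  15·a + 240·b = +0.67
Eliminate b (×240 and ×205, subtract): 25725·a = -79.750 → a = ∂h/∂x = -0.003100
Back-substitute: b = ∂h/∂y = +0.002985.
Flow = −∇h = (+0.003100 east, -0.002985 north), which points southeast.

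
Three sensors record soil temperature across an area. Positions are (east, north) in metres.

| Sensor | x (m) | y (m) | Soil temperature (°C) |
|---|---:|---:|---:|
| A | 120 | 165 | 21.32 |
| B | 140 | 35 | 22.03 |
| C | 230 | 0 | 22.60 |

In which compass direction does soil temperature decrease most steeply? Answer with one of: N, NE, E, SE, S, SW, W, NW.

Taking A as reference: B−A = (20, -130, +0.71); C−A = (110, -165, +1.28).
Determinant of the coordinate differences = 20·(-165) − 110·(-130) = 11000.
∂T/∂x = [(+0.71)·(-165) − (+1.28)·(-130)] / 11000 = +0.004477
∂T/∂y = [20·(+1.28) − 110·(+0.71)] / 11000 = -0.004773
Steepest decrease is along −∇f = (-0.004477 E, +0.004773 N) → northwest.

NW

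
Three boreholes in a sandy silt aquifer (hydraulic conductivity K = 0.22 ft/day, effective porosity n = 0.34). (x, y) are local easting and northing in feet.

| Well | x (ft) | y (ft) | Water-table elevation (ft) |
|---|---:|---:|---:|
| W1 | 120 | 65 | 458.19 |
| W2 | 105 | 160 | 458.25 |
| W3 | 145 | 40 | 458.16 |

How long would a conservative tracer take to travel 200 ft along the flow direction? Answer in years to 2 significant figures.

Differences from W1: to W2 (Δx, Δy, Δh) = (-15, 95, +0.06); to W3 = (25, -25, -0.03).
Determinant of the coordinate differences = (-15)·(-25) − 25·95 = -2000.
∂h/∂x = [(+0.06)·(-25) − (-0.03)·95] / -2000 = -0.0006750
∂h/∂y = [(-15)·(-0.03) − 25·(+0.06)] / -2000 = +0.0005250
|∇h| = √(-0.0006750² + 0.0005250²) = 0.0008551
Seepage velocity v = K·i/n = 0.22 × 0.0008551 / 0.34 = 0.0005533 ft/day.
t = 200 / 0.0005533 = 3.615e+05 days = 990 years.

990 years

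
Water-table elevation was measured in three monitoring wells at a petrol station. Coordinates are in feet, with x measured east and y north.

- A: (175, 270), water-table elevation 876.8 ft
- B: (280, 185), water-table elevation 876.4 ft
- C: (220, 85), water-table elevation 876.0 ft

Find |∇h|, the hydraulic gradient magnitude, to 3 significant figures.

0.00425

Three-point gradient (reference A): Δ to B = (105, -85, -0.4), Δ to C = (45, -185, -0.8).
∂h/∂x = -0.0003846, ∂h/∂y = +0.004231 (det = -15600).
|∇h| = √(-0.0003846² + 0.004231²) = 0.004248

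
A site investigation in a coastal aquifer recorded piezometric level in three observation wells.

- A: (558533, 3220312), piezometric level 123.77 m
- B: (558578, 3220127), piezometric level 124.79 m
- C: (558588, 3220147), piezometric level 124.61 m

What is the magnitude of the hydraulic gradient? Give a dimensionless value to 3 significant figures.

0.00814

Taking A as reference: B−A = (45, -185, +1.02); C−A = (55, -165, +0.84).
Solve a·Δx + b·Δy = Δh: det = 45·(-165) − 55·(-185) = 2750.
∂h/∂x = [(+1.02)·(-165) − (+0.84)·(-185)] / 2750 = -0.004691
∂h/∂y = [45·(+0.84) − 55·(+1.02)] / 2750 = -0.006655
|∇h| = √(-0.004691² + -0.006655²) = 0.008142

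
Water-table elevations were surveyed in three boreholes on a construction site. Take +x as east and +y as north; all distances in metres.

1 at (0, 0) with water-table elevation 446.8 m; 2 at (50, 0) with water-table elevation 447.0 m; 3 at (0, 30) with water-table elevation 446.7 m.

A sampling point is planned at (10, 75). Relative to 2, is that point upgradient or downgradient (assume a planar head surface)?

downgradient

∂h/∂x = (447.0 − 446.8) / (50 − 0) = +0.004000
∂h/∂y = (446.7 − 446.8) / (30 − 0) = -0.003333
Head at (10, 75) = 446.8 + (+0.004000)·(10) + (-0.003333)·(75) = 446.59 m.
That is lower than the 447.0 m at 2, so the point is downgradient.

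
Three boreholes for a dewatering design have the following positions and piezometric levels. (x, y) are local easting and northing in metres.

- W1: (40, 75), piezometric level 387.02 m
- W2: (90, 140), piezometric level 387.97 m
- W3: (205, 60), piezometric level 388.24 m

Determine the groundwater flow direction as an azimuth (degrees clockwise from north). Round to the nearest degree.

224°

Taking W1 as reference: W2−W1 = (50, 65, +0.95); W3−W1 = (165, -15, +1.22).
Solve a·Δx + b·Δy = Δh: det = 50·(-15) − 165·65 = -11475.
∂h/∂x = [(+0.95)·(-15) − (+1.22)·65] / -11475 = +0.008153
∂h/∂y = [50·(+1.22) − 165·(+0.95)] / -11475 = +0.008344
Flow direction (−∇h) has components (-0.008153 E, -0.008344 N).
Azimuth = atan2(E, N) = atan2(-0.008153, -0.008344) = 224.3° ≈ 224°.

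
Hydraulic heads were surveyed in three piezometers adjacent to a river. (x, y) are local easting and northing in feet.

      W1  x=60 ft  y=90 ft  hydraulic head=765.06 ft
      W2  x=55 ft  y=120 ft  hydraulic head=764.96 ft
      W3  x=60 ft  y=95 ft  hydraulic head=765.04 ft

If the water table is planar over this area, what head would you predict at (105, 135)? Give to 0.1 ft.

764.7 ft

Differences from W1: to W2 (Δx, Δy, Δh) = (-5, 30, -0.10); to W3 = (0, 5, -0.02).
Solve a·Δx + b·Δy = Δh: det = (-5)·5 − 0·30 = -25.
∂h/∂x = [(-0.10)·5 − (-0.02)·30] / -25 = -0.004000
∂h/∂y = [(-5)·(-0.02) − 0·(-0.10)] / -25 = -0.004000
h(105, 135) = 765.06 + (-0.004000)·(45) + (-0.004000)·(45) = 765.06 -0.180 -0.180 = 764.700 ft.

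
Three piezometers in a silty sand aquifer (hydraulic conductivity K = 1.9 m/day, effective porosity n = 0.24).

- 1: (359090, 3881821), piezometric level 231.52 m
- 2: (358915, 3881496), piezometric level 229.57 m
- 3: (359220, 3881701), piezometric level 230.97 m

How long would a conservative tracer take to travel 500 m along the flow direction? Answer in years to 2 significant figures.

Differences from 1: to 2 (Δx, Δy, Δh) = (-175, -325, -1.95); to 3 = (130, -120, -0.55).
Determinant of the coordinate differences = (-175)·(-120) − 130·(-325) = 63250.
∂h/∂x = [(-1.95)·(-120) − (-0.55)·(-325)] / 63250 = +0.0008735
∂h/∂y = [(-175)·(-0.55) − 130·(-1.95)] / 63250 = +0.005530
|∇h| = √(0.0008735² + 0.005530²) = 0.005599
Seepage velocity v = K·i/n = 1.9 × 0.005599 / 0.24 = 0.04433 m/day.
t = 500 / 0.04433 = 1.128e+04 days = 30.9 years.

31 years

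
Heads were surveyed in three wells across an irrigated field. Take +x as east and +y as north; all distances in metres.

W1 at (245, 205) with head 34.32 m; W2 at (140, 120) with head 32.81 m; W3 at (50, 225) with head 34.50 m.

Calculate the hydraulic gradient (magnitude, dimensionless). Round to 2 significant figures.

With h = a·x + b·y + c and W1 as origin, the differences give:
  (-105)·a + (-85)·b = -1.51
  (-195)·a + 20·b = +0.18
Eliminate b (×20 and ×(-85), subtract): -18675·a = -14.900 → a = ∂h/∂x = +0.0007979
Back-substitute: b = ∂h/∂y = +0.01678.
|∇h| = √(0.0007979² + 0.01678²) = 0.0168

0.017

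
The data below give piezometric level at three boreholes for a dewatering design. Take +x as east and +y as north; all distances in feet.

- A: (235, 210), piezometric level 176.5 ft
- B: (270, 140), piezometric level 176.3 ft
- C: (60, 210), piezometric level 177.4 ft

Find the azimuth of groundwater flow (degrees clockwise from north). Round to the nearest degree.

With h = a·x + b·y + c and A as origin, the differences give:
  35·a + (-70)·b = -0.2
  (-175)·a + 0·b = +0.9
Eliminate b (×0 and ×(-70), subtract): -12250·a = 63.00 → a = ∂h/∂x = -0.005143
Back-substitute: b = ∂h/∂y = +0.0002857.
Flow direction (−∇h) has components (+0.005143 E, -0.0002857 N).
Azimuth = atan2(E, N) = atan2(+0.005143, -0.0002857) = 93.2° ≈ 093°.

093°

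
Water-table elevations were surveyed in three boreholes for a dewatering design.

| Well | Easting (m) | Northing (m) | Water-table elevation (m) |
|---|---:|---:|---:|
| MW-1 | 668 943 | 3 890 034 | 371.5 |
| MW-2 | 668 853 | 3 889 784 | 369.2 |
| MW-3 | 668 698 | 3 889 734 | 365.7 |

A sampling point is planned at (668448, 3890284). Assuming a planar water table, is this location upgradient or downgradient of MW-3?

With h = a·x + b·y + c and MW-1 as origin, the differences give:
  (-90)·a + (-250)·b = -2.3
  (-245)·a + (-300)·b = -5.8
Eliminate b (×(-300) and ×(-250), subtract): -34250·a = -760.00 → a = ∂h/∂x = +0.02219
Back-substitute: b = ∂h/∂y = +0.001212.
Head at (668448, 3890284) = 371.5 + (+0.02219)·(-495) + (+0.001212)·(250) = 360.82 m.
That is lower than the 365.7 m at MW-3, so the point is downgradient.

downgradient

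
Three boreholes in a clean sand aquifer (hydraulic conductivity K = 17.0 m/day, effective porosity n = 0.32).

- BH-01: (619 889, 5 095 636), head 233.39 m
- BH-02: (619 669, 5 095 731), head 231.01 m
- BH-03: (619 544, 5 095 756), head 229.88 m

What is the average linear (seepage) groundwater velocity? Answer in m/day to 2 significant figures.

0.57 m/day

Taking BH-01 as reference: BH-02−BH-01 = (-220, 95, -2.38); BH-03−BH-01 = (-345, 120, -3.51).
Solve a·Δx + b·Δy = Δh: det = (-220)·120 − (-345)·95 = 6375.
∂h/∂x = [(-2.38)·120 − (-3.51)·95] / 6375 = +0.007506
∂h/∂y = [(-220)·(-3.51) − (-345)·(-2.38)] / 6375 = -0.007671
|∇h| = √(0.007506² + -0.007671²) = 0.01073
Seepage velocity v = K·i/n = 17.0 × 0.01073 / 0.32 = 0.57 m/day.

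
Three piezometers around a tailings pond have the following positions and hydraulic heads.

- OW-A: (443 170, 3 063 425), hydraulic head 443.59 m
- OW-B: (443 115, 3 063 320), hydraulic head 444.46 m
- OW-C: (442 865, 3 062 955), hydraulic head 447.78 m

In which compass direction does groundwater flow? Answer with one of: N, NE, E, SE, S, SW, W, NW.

With h = a·x + b·y + c and OW-A as origin, the differences give:
  (-55)·a + (-105)·b = +0.87
  (-305)·a + (-470)·b = +4.19
Eliminate b (×(-470) and ×(-105), subtract): -6175·a = 31.050 → a = ∂h/∂x = -0.005028
Back-substitute: b = ∂h/∂y = -0.005652.
Flow = −∇h = (+0.005028 east, +0.005652 north), which points northeast.

NE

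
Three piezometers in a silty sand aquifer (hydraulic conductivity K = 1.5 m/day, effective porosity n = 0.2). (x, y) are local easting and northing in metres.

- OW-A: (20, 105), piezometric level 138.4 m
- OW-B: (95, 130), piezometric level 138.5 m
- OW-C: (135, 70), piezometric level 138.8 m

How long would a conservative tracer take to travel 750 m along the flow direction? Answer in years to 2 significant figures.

66 years

Taking OW-A as reference: OW-B−OW-A = (75, 25, +0.1); OW-C−OW-A = (115, -35, +0.4).
Solve a·Δx + b·Δy = Δh: det = 75·(-35) − 115·25 = -5500.
∂h/∂x = [(+0.1)·(-35) − (+0.4)·25] / -5500 = +0.002455
∂h/∂y = [75·(+0.4) − 115·(+0.1)] / -5500 = -0.003364
|∇h| = √(0.002455² + -0.003364²) = 0.004165
Seepage velocity v = K·i/n = 1.5 × 0.004165 / 0.2 = 0.03124 m/day.
t = 750 / 0.03124 = 2.401e+04 days = 65.7 years.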